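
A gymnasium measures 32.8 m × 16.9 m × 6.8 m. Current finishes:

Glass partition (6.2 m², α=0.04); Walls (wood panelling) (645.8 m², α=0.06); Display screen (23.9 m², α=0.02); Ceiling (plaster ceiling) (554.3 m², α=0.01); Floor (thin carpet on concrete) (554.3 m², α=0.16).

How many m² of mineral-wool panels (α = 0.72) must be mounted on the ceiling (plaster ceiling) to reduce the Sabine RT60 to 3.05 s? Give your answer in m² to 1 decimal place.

91.9

Summing Sᵢαᵢ: 0.248 + 38.748 + 0.478 + 5.543 + 88.688 → A₁ = 133.705 sabins.
V = 3769.376 m³. Target absorption A₂ = 0.161 × 3769.376 / 3.05 = 198.974 sabins.
ΔA needed = 198.974 − 133.705 = 65.269 sabins.
Net gain per m²: Δα = 0.72 − 0.01 = 0.71.
Panel area = 65.269 / 0.71 = 91.9 m².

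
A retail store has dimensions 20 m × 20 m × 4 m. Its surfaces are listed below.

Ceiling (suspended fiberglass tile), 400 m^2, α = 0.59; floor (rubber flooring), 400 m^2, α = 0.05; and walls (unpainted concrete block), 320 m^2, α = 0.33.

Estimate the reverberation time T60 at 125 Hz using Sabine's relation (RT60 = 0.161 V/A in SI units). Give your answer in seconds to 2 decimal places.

0.71 s

Summing Sᵢαᵢ: 236.000 + 20.000 + 105.600 → A = 361.600 sabins.
V = 20·20·4 = 1600 m³.
Sabine: RT60 = 0.161 × 1600 / 361.600 = 0.71 s.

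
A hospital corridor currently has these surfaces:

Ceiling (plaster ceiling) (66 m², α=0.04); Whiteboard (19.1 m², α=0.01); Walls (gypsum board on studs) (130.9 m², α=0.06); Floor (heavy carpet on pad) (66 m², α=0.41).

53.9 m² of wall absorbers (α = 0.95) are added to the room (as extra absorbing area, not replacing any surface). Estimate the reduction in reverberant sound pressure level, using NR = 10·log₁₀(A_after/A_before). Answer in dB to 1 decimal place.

Total absorption A_before = 66×0.04 + 19.1×0.01 + 130.9×0.06 + 66×0.41
  = 2.640 + 0.191 + 7.854 + 27.060 = 37.745 m² sabins.
Added absorption = 53.9 × 0.95 = 51.205 sabins.
New total A_after = 88.950 sabins.
Reduction = 10 log₁₀(A_after/A_before) = 10 log₁₀(2.3566) = 3.7 dB.

3.7 dB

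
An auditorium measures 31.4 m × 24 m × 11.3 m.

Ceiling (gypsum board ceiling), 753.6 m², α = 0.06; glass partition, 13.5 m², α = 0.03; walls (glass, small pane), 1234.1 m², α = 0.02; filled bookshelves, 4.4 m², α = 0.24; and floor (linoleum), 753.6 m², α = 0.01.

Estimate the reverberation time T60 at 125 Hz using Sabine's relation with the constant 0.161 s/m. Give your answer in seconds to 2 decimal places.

17.38 s

Total absorption A = 753.6*0.06 + 13.5*0.03 + 1234.1*0.02 + 4.4*0.24 + 753.6*0.01
  = 45.216 + 0.405 + 24.682 + 1.056 + 7.536 = 78.895 m² sabins.
Room volume: 8515.68 m³.
RT60 = 0.161 · V / A = 0.161 × 8515.68 / 78.895 = 17.38 s.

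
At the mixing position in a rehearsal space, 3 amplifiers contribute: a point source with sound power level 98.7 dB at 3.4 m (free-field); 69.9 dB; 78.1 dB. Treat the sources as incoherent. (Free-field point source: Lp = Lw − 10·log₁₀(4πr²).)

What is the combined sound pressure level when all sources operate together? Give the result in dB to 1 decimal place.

81.0 dB

Source at 3.4 m: Lp = 98.7 − 10·log₁₀(4π·3.4²) = 98.7 − 10·log₁₀(145.267) = 77.1 dB.
Converting to relative power and adding: 10^(77.1/10) + 10^(69.9/10) + 10^(78.1/10) = 1.256e+08.
Combined level = 10 log₁₀(1.256e+08) = 81.0 dB.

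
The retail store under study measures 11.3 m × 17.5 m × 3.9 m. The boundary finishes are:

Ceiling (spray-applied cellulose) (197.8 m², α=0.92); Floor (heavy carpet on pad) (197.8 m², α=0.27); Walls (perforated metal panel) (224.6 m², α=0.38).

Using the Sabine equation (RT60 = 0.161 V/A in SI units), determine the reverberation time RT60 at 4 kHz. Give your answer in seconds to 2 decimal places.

Equivalent absorption area: A = 197.8·0.92 + 197.8·0.27 + 224.6·0.38 = 320.730 m².
V = 11.3·17.5·3.9 = 771.225 m³.
RT60 = 0.161 · V / A = 0.161 × 771.225 / 320.730 = 0.39 s.

0.39 s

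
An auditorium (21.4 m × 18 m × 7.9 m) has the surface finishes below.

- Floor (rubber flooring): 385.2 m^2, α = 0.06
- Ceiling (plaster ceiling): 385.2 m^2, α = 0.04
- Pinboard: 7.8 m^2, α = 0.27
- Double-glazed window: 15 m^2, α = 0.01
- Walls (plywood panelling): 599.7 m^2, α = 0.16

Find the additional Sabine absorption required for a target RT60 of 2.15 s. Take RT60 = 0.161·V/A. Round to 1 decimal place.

91.1 sabins

A₁ = Σ Sᵢαᵢ = 385.2×0.06 + 385.2×0.04 + 7.8×0.27 + 15×0.01 + 599.7×0.16 = 136.728 sabins.
Target A₂ = 0.161·3043.08/2.15 = 227.877 sabins (V = 3043.08 m³).
Shortfall: 227.877 − 136.728 = 91.1 sabins.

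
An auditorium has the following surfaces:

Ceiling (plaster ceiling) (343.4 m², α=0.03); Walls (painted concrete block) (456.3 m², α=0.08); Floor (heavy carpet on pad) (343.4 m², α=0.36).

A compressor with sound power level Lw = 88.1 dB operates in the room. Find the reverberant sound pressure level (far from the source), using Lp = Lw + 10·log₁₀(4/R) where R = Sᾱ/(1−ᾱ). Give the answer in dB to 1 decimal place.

71.1 dB

A = 170.430 sabins; S = 1143.1 m².
ᾱ = 170.430/1143.1 = 0.1491; R = Sᾱ/(1−ᾱ) = 170.430/(1−0.1491) = 200.294 m².
Lp = 88.1 + 10·log₁₀(4/200.294) = 88.1 + (-17.00) = 71.1 dB.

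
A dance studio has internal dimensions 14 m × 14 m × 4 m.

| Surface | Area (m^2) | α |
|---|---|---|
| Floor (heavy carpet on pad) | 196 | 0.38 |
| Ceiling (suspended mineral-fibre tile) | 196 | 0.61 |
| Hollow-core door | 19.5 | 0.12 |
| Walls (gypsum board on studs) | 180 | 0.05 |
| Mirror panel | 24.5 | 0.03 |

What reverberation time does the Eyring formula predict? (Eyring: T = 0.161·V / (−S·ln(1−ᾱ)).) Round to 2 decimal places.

Total surface area S = 196 + 196 + 19.5 + 180 + 24.5 = 616.0 m^2.
Σ(Sᵢαᵢ) = 196·0.38 + 196·0.61 + 19.5·0.12 + 180·0.05 + 24.5·0.03 = 206.115.
Mean coefficient ᾱ = A/S = 0.3346.
−S·ln(1−ᾱ) = −616.0 × ln(1 − 0.3346) = 250.938.
V = 14 × 14 × 4 = 784 m³.
RT60 = 0.161 × 784 / 250.938 = 0.50 s.

0.50 s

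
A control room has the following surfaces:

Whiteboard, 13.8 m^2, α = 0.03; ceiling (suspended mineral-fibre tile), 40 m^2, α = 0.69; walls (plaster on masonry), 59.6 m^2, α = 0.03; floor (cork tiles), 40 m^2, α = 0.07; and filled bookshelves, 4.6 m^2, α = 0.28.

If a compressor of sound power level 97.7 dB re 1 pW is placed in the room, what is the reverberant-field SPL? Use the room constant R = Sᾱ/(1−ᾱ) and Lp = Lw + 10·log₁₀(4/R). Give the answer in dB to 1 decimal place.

87.4 dB

A = 33.890 sabins; S = 158.0 m^2.
ᾱ = 33.890/158.0 = 0.2145; R = Sᾱ/(1−ᾱ) = 33.890/(1−0.2145) = 43.144 m^2.
Lp = 97.7 + 10·log₁₀(4/43.144) = 97.7 + (-10.33) = 87.4 dB.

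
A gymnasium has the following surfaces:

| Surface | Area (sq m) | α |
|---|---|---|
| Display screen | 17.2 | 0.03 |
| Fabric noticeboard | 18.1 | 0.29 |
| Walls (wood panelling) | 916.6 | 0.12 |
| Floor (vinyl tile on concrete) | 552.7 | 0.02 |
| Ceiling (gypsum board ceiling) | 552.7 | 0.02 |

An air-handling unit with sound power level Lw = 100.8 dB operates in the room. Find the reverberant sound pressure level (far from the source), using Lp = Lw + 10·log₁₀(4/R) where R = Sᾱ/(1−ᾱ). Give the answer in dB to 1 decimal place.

Σ(Sᵢαᵢ) = 17.2·0.03 + 18.1·0.29 + 916.6·0.12 + 552.7·0.02 + 552.7·0.02 = 137.865; total area S = 2057.3 sq m.
ᾱ = 0.0670, so room constant R = A/(1−ᾱ) = 147.765 sq m.
Lp = 100.8 + 10·log₁₀(4/147.765) = 100.8 + (-15.68) = 85.1 dB.

85.1 dB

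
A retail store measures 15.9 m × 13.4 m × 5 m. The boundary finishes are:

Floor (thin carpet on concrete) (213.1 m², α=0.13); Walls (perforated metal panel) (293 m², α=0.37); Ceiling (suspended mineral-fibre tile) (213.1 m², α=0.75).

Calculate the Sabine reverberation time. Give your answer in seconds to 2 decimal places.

Equivalent absorption area: A = 213.1·0.13 + 293·0.37 + 213.1·0.75 = 295.938 m².
Volume V = 15.9 × 13.4 × 5 = 1065.3 m³.
Sabine: RT60 = 0.161 × 1065.3 / 295.938 = 0.58 s.

0.58 seconds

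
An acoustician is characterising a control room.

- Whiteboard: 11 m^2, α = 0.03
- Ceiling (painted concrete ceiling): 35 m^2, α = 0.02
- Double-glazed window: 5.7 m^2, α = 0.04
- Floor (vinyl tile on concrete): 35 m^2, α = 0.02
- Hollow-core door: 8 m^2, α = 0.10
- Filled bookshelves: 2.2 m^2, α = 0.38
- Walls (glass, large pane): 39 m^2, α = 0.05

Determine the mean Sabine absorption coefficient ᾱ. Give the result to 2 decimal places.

0.04

S = Σ Sᵢ = 11 + 35 + 5.7 + 35 + 8 + 2.2 + 39 = 135.9 m^2.
Σ(Sᵢαᵢ) = 11*0.03 + 35*0.02 + 5.7*0.04 + 35*0.02 + 8*0.10 + 2.2*0.38 + 39*0.05 = 5.544.
ᾱ = A/S = 0.04.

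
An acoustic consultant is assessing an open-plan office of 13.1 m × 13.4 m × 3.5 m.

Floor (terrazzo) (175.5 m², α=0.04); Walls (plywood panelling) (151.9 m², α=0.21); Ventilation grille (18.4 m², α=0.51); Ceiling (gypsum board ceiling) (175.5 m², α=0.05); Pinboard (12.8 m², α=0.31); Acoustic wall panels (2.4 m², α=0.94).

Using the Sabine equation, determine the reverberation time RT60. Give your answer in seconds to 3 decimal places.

1.563 sec

Total absorption A = 175.5*0.04 + 151.9*0.21 + 18.4*0.51 + 175.5*0.05 + 12.8*0.31 + 2.4*0.94
  = 7.020 + 31.899 + 9.384 + 8.775 + 3.968 + 2.256 = 63.302 m² sabins.
V = 13.1·13.4·3.5 = 614.39 m³.
RT60 = 0.161 · V / A = 0.161 × 614.39 / 63.302 = 1.563 s.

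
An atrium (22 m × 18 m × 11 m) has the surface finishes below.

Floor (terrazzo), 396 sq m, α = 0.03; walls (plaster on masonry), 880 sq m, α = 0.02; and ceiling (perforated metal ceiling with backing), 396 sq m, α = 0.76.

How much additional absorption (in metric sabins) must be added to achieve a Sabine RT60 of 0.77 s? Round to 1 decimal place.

A₁ = Σ Sᵢαᵢ = 396×0.03 + 880×0.02 + 396×0.76 = 330.440 sabins.
V = 4356 m³. Required absorption A₂ = 0.161 × 4356 / 0.77 = 910.800 sabins.
ΔA = A₂ − A₁ = 910.800 − 330.440 = 580.4 sabins.

580.4 sabins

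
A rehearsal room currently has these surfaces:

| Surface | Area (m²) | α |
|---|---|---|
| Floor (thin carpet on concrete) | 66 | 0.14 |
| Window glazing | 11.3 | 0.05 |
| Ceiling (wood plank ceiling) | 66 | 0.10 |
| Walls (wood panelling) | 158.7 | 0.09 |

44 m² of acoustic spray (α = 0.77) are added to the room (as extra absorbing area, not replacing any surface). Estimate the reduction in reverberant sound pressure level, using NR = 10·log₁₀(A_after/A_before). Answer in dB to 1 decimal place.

3.2 dB

Equivalent absorption area: A_before = 66*0.14 + 11.3*0.05 + 66*0.10 + 158.7*0.09 = 30.688 m².
Treatment contributes 44·0.77 = 33.880 sabins.
A_after = 30.688 + 33.880 = 64.568 sabins.
NR = 10·log₁₀(64.568/30.688) = 3.2 dB.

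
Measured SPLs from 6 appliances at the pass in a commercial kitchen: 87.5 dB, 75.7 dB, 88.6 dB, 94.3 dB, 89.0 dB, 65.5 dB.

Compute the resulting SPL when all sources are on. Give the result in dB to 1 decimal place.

Σ 10^(Lᵢ/10) = 4.813e+09.
Combined level = 10 log₁₀(4.813e+09) = 96.8 dB.

96.8 dB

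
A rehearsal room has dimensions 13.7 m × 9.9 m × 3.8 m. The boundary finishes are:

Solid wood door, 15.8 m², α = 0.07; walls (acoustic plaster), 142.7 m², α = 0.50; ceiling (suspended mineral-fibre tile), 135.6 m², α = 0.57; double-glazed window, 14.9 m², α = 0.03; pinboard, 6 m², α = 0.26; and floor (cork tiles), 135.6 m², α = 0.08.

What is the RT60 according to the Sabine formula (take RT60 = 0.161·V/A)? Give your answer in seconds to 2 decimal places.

0.51 sec

Summing Sᵢαᵢ: 1.106 + 71.350 + 77.292 + 0.447 + 1.560 + 10.848 → A = 162.603 sabins.
Room volume: 515.394 m³.
T = 0.161 V/A = 0.161·515.394/162.603 = 0.51 s.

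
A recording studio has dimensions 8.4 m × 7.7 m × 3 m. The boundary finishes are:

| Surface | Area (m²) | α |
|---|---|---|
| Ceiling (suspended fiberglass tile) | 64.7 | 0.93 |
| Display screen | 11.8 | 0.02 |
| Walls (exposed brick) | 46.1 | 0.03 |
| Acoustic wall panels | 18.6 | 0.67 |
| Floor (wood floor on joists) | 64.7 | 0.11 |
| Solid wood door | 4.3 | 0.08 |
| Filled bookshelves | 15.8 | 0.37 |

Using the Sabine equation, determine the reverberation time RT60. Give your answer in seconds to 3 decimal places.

0.357 sec

Total absorption A = 64.7*0.93 + 11.8*0.02 + 46.1*0.03 + 18.6*0.67 + 64.7*0.11 + 4.3*0.08 + 15.8*0.37
  = 60.171 + 0.236 + 1.383 + 12.462 + 7.117 + 0.344 + 5.846 = 87.559 m² sabins.
Room volume: 194.04 m³.
RT60 = 0.161 · V / A = 0.161 × 194.04 / 87.559 = 0.357 s.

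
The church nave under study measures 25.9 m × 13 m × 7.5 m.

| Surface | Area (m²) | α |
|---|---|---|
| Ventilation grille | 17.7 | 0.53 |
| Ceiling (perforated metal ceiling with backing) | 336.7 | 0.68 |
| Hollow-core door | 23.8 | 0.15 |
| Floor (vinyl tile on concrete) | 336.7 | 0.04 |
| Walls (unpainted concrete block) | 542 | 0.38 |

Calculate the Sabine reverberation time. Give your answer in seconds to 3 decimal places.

0.881 s

Total absorption A = 17.7·0.53 + 336.7·0.68 + 23.8·0.15 + 336.7·0.04 + 542·0.38
  = 9.381 + 228.956 + 3.570 + 13.468 + 205.960 = 461.335 m² sabins.
Room volume: 2525.25 m³.
Sabine: RT60 = 0.161 × 2525.25 / 461.335 = 0.881 s.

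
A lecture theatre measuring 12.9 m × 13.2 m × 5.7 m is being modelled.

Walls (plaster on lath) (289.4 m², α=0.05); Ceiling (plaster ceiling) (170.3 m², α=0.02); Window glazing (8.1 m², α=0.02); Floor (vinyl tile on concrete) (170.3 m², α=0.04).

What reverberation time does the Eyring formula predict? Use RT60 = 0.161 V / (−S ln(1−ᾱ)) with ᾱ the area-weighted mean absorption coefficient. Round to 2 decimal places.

6.17 s

S = Σ Sᵢ = 638.1 m².
Σ(Sᵢαᵢ) = 289.4·0.05 + 170.3·0.02 + 8.1·0.02 + 170.3·0.04 = 24.850.
ᾱ = 24.850 / 638.1 = 0.0389.
Eyring denominator: −S ln(1−ᾱ) = 25.318.
V = 12.9 × 13.2 × 5.7 = 970.596 m³.
T = 0.161·V/[−S·ln(1−ᾱ)] = 0.161·970.596/25.318 = 6.17 s.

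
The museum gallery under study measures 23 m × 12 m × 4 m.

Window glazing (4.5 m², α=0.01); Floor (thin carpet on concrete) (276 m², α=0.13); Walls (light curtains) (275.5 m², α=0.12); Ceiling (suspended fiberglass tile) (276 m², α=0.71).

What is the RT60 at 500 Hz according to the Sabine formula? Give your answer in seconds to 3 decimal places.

A = Σ Sᵢαᵢ = 4.5×0.01 + 276×0.13 + 275.5×0.12 + 276×0.71 = 264.945 sabins.
Volume V = 23 × 12 × 4 = 1104 m³.
RT60 = 0.161 · V / A = 0.161 × 1104 / 264.945 = 0.671 s.

0.671 sec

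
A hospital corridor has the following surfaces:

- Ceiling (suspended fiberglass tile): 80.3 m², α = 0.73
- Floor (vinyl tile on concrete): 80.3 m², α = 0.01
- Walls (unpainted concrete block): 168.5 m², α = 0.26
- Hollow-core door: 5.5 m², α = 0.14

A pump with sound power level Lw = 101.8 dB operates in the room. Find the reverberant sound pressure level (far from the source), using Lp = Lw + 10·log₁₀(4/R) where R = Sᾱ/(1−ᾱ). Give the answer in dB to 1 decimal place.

86.0 dB

Σ(Sᵢαᵢ) = 80.3·0.73 + 80.3·0.01 + 168.5·0.26 + 5.5·0.14 = 104.002; total area S = 334.6 m².
ᾱ = 0.3108, so room constant R = A/(1−ᾱ) = 150.902 m².
Lp = Lw + 10 log₁₀(4/R) = 101.8 -15.77 = 86.0 dB.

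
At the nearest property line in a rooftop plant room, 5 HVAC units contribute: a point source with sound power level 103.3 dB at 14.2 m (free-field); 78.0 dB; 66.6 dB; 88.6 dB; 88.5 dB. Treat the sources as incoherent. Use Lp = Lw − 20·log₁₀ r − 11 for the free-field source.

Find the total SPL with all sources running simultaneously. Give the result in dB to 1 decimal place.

Source at 14.2 m: Lp = 103.3 − 20·log₁₀(14.2) − 11 = 69.3 dB.
Σ 10^(Lᵢ/10) = 1.509e+09.
Combined level = 10 log₁₀(1.509e+09) = 91.8 dB.

91.8 dB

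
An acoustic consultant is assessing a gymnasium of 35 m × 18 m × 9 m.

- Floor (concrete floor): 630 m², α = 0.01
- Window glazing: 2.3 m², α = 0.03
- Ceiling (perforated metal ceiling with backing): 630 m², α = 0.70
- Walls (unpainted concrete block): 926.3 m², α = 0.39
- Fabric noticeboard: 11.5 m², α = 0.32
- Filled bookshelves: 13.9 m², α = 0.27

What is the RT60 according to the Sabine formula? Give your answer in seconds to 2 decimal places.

1.12 s

Total absorption A = 630*0.01 + 2.3*0.03 + 630*0.70 + 926.3*0.39 + 11.5*0.32 + 13.9*0.27
  = 6.300 + 0.069 + 441.000 + 361.257 + 3.680 + 3.753 = 816.059 m² sabins.
Volume V = 35 × 18 × 9 = 5670 m³.
T = 0.161 V/A = 0.161·5670/816.059 = 1.12 s.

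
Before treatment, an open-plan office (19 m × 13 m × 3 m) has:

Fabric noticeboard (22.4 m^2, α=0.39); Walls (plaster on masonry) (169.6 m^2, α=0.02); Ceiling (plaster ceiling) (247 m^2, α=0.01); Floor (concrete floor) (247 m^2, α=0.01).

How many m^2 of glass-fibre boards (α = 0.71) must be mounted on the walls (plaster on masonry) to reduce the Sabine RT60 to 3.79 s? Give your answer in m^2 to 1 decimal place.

20.9

A₁ = Σ Sᵢαᵢ = 22.4*0.39 + 169.6*0.02 + 247*0.01 + 247*0.01 = 17.068 sabins.
Required A₂ = 0.161·741/3.79 = 31.478 sabins.
Absorption to add: 31.478 − 17.068 = 14.410 sabins.
Each m^2 of panel replacing the walls (plaster on masonry) adds (0.71 − 0.02) = 0.69 sabins.
Area = ΔA/Δα = 14.410/0.69 = 20.9 m^2.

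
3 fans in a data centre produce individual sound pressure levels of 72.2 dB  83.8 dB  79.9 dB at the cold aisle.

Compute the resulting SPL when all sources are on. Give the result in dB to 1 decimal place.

85.5 dB

Converting to relative power and adding: 10^(72.2/10) + 10^(83.8/10) + 10^(79.9/10) = 3.542e+08.
Back to dB: 10·log₁₀ Σ = 85.5 dB.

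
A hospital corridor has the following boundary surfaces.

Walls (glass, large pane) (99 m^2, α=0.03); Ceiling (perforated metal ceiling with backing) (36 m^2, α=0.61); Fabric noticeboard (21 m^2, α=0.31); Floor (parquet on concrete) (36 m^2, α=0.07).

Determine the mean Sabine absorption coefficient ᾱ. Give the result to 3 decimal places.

0.177

S = Σ Sᵢ = 99 + 36 + 21 + 36 = 192.0 m^2.
A = 99·0.03 + 36·0.61 + 21·0.31 + 36·0.07 = 33.960 sabins.
ᾱ = 33.960 / 192.0 = 0.177.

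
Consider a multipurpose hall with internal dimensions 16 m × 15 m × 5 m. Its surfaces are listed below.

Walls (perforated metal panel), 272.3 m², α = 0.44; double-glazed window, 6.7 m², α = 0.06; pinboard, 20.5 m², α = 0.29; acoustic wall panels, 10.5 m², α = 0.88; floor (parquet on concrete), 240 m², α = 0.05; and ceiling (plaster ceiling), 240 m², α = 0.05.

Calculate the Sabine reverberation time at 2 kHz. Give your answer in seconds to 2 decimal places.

1.21 s

A = Σ Sᵢαᵢ = 272.3×0.44 + 6.7×0.06 + 20.5×0.29 + 10.5×0.88 + 240×0.05 + 240×0.05 = 159.399 sabins.
Room volume: 1200 m³.
T = 0.161 V/A = 0.161·1200/159.399 = 1.21 s.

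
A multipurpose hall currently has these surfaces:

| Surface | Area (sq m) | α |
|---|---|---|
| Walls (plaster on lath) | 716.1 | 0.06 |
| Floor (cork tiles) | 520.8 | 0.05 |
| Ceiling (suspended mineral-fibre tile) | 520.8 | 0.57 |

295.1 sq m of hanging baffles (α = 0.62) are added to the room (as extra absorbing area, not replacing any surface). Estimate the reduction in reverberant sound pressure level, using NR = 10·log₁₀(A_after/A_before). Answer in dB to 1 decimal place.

1.8 dB

A_before = Σ Sᵢαᵢ = 716.1*0.06 + 520.8*0.05 + 520.8*0.57 = 365.862 sabins.
Added absorption = 295.1 × 0.62 = 182.962 sabins.
New total A_after = 548.824 sabins.
Reduction = 10 log₁₀(A_after/A_before) = 10 log₁₀(1.5001) = 1.8 dB.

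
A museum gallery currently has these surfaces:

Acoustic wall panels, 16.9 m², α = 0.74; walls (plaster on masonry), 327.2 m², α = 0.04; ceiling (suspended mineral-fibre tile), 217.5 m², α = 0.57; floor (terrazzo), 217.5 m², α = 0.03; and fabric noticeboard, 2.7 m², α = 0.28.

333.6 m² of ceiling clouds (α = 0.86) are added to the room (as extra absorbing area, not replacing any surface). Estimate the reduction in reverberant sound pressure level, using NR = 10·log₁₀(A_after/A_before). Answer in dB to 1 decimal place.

4.5 dB

A_before = Σ Sᵢαᵢ = 16.9*0.74 + 327.2*0.04 + 217.5*0.57 + 217.5*0.03 + 2.7*0.28 = 156.850 sabins.
Added absorption = 333.6 × 0.86 = 286.896 sabins.
A_after = 156.850 + 286.896 = 443.746 sabins.
Reduction = 10 log₁₀(A_after/A_before) = 10 log₁₀(2.8291) = 4.5 dB.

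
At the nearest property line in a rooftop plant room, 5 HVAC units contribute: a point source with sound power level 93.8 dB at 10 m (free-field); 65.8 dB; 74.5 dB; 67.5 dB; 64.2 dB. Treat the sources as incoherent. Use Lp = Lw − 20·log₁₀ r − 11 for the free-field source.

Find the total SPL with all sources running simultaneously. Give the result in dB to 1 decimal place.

76.2 dB

Source at 10 m: Lp = 93.8 − 20·log₁₀(10) − 11 = 62.8 dB.
Σ 10^(Lᵢ/10) = 4.214e+07.
Combined level = 10 log₁₀(4.214e+07) = 76.2 dB.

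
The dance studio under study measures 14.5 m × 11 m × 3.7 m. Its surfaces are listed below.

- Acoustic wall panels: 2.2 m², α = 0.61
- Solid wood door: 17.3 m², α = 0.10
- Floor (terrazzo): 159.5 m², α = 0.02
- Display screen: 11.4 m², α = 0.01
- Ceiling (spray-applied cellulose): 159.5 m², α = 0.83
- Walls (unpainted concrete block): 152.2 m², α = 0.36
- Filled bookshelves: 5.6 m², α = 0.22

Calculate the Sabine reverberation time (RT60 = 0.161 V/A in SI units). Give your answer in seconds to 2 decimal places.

A = Σ Sᵢαᵢ = 2.2*0.61 + 17.3*0.10 + 159.5*0.02 + 11.4*0.01 + 159.5*0.83 + 152.2*0.36 + 5.6*0.22 = 194.785 sabins.
V = 14.5·11·3.7 = 590.15 m³.
T = 0.161 V/A = 0.161·590.15/194.785 = 0.49 s.

0.49 sec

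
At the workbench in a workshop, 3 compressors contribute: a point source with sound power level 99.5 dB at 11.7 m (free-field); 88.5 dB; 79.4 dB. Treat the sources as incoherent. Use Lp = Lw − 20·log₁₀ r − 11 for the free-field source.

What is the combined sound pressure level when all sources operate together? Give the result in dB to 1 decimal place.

Source at 11.7 m: Lp = 99.5 − 20·log₁₀(11.7) − 11 = 67.1 dB.
Sum in the linear (power) domain: Σ 10^(Lᵢ/10) = 10^(67.1/10) + 10^(88.5/10) + 10^(79.4/10) = 8.002e+08.
L_total = 10·log₁₀(8.002e+08) = 89.0 dB.

89.0 dB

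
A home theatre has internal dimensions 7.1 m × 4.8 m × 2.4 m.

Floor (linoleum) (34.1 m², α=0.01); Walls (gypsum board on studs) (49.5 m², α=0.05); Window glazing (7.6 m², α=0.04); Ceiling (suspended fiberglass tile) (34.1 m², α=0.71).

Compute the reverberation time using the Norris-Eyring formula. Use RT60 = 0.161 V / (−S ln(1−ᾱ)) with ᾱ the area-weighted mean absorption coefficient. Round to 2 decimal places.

Total surface area S = 34.1 + 49.5 + 7.6 + 34.1 = 125.3 m².
Absorption A = 34.1×0.01 + 49.5×0.05 + 7.6×0.04 + 34.1×0.71 = 27.331 sabins.
ᾱ = 27.331 / 125.3 = 0.2181.
−S·ln(1−ᾱ) = −125.3 × ln(1 − 0.2181) = 30.827.
V = 7.1 × 4.8 × 2.4 = 81.792 m³.
RT60 = 0.161 × 81.792 / 30.827 = 0.43 s.

0.43 s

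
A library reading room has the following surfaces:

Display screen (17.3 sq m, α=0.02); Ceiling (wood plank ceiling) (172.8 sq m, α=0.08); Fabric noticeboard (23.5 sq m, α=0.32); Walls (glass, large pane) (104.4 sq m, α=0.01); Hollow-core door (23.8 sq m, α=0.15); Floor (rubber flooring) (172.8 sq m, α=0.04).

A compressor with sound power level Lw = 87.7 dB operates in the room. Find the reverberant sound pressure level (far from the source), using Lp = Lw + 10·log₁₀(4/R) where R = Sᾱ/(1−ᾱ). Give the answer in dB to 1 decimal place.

78.2 dB

Σ(Sᵢαᵢ) = 17.3·0.02 + 172.8·0.08 + 23.5·0.32 + 104.4·0.01 + 23.8·0.15 + 172.8·0.04 = 33.216; total area S = 514.6 sq m.
ᾱ = 33.216/514.6 = 0.0645; R = Sᾱ/(1−ᾱ) = 33.216/(1−0.0645) = 35.506 sq m.
Lp = Lw + 10 log₁₀(4/R) = 87.7 -9.48 = 78.2 dB.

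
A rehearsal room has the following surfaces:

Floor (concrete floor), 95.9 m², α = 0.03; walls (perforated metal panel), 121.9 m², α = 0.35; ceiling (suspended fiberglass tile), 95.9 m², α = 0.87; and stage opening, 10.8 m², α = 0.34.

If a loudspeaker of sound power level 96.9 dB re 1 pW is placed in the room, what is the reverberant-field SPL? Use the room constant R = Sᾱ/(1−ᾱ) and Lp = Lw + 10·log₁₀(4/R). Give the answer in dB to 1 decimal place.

Σ(Sᵢαᵢ) = 95.9·0.03 + 121.9·0.35 + 95.9·0.87 + 10.8·0.34 = 132.647; total area S = 324.5 m².
ᾱ = 0.4088, so room constant R = A/(1−ᾱ) = 224.369 m².
Lp = Lw + 10 log₁₀(4/R) = 96.9 -17.49 = 79.4 dB.

79.4 dB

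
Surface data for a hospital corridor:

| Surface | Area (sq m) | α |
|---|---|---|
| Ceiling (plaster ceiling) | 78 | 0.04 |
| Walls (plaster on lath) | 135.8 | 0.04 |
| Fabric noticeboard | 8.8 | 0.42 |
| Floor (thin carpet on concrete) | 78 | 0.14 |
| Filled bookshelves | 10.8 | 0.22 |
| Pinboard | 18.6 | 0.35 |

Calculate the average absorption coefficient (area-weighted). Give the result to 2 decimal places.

0.10

S = Σ Sᵢ = 78 + 135.8 + 8.8 + 78 + 10.8 + 18.6 = 330.0 sq m.
Σ(Sᵢαᵢ) = 78*0.04 + 135.8*0.04 + 8.8*0.42 + 78*0.14 + 10.8*0.22 + 18.6*0.35 = 32.054.
ᾱ = A/S = 0.10.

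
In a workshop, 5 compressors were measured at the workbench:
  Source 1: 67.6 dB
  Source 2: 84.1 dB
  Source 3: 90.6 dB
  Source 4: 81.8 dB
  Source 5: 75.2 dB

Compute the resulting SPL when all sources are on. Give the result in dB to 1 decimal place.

92.0 dB

Converting to relative power and adding: 10^(67.6/10) + 10^(84.1/10) + 10^(90.6/10) + 10^(81.8/10) + 10^(75.2/10) = 1.595e+09.
Back to dB: 10·log₁₀ Σ = 92.0 dB.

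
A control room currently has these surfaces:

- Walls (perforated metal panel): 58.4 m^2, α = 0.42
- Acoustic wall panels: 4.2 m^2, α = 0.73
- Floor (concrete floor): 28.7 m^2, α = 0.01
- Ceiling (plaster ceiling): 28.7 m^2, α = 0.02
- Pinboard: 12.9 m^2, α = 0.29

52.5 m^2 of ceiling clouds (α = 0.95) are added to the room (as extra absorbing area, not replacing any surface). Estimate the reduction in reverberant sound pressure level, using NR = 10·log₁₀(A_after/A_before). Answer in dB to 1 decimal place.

4.1 dB

Equivalent absorption area: A_before = 58.4*0.42 + 4.2*0.73 + 28.7*0.01 + 28.7*0.02 + 12.9*0.29 = 32.196 m^2.
Added absorption = 52.5 × 0.95 = 49.875 sabins.
New total A_after = 82.071 sabins.
Reduction = 10 log₁₀(A_after/A_before) = 10 log₁₀(2.5491) = 4.1 dB.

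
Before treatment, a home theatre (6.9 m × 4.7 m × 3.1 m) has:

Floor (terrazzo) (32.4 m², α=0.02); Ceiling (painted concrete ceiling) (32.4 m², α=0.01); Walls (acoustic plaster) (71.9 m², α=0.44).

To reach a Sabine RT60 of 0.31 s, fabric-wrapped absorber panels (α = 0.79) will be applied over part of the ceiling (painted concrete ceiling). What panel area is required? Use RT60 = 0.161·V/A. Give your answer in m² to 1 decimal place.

Total absorption A₁ = 32.4*0.02 + 32.4*0.01 + 71.9*0.44
  = 0.648 + 0.324 + 31.636 = 32.608 m² sabins.
V = 100.533 m³. Target absorption A₂ = 0.161 × 100.533 / 0.31 = 52.212 sabins.
Absorption to add: 52.212 − 32.608 = 19.604 sabins.
Net gain per m²: Δα = 0.79 − 0.01 = 0.78.
Panel area = 19.604 / 0.78 = 25.1 m².

25.1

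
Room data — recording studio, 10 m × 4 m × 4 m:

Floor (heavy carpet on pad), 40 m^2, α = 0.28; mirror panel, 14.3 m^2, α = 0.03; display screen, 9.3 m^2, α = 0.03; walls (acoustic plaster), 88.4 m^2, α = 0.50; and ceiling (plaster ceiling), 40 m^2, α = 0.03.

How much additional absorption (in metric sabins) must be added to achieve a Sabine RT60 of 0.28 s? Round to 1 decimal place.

Equivalent absorption area: A₁ = 40·0.28 + 14.3·0.03 + 9.3·0.03 + 88.4·0.50 + 40·0.03 = 57.308 m^2.
For T = 0.28 s, need A₂ = 0.161·V/T = 0.161·160/0.28 = 92.000 sabins.
ΔA = A₂ − A₁ = 92.000 − 57.308 = 34.7 sabins.

34.7 sabins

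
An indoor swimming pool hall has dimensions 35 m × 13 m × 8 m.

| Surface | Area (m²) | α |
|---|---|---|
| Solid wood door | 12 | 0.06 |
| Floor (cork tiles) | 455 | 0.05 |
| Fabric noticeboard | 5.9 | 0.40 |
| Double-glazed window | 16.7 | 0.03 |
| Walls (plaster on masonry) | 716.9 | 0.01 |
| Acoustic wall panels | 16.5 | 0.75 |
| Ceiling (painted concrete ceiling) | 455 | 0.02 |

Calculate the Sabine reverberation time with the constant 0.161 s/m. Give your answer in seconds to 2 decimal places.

10.66 s

A = Σ Sᵢαᵢ = 12×0.06 + 455×0.05 + 5.9×0.40 + 16.7×0.03 + 716.9×0.01 + 16.5×0.75 + 455×0.02 = 54.975 sabins.
V = 35·13·8 = 3640 m³.
T = 0.161 V/A = 0.161·3640/54.975 = 10.66 s.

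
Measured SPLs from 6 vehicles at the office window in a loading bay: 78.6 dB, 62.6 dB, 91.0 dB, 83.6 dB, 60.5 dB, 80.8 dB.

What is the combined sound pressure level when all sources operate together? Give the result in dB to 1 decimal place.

92.3 dB

Converting to relative power and adding: 10^(78.6/10) + 10^(62.6/10) + 10^(91.0/10) + 10^(83.6/10) + 10^(60.5/10) + 10^(80.8/10) = 1.684e+09.
Combined level = 10 log₁₀(1.684e+09) = 92.3 dB.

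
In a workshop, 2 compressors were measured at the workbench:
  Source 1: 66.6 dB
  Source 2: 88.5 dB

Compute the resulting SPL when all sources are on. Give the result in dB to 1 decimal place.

Sum in the linear (power) domain: Σ 10^(Lᵢ/10) = 10^(66.6/10) + 10^(88.5/10) = 7.125e+08.
L_total = 10·log₁₀(7.125e+08) = 88.5 dB.

88.5 dB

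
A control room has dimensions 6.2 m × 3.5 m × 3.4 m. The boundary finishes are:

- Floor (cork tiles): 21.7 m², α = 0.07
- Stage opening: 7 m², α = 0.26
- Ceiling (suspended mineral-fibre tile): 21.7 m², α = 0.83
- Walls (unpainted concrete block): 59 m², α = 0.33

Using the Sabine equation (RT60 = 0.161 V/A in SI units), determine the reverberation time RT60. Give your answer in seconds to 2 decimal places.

0.29 seconds

A = Σ Sᵢαᵢ = 21.7*0.07 + 7*0.26 + 21.7*0.83 + 59*0.33 = 40.820 sabins.
Volume V = 6.2 × 3.5 × 3.4 = 73.78 m³.
T = 0.161 V/A = 0.161·73.78/40.820 = 0.29 s.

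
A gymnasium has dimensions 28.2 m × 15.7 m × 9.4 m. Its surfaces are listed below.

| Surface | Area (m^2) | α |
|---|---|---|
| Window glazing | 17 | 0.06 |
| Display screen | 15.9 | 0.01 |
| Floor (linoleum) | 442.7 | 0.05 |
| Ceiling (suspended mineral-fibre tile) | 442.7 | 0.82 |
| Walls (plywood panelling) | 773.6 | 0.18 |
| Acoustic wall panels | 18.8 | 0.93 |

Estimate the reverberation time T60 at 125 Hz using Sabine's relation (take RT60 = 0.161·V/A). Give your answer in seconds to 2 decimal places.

1.23 sec

Summing Sᵢαᵢ: 1.020 + 0.159 + 22.135 + 363.014 + 139.248 + 17.484 → A = 543.060 sabins.
Room volume: 4161.756 m³.
Sabine: RT60 = 0.161 × 4161.756 / 543.060 = 1.23 s.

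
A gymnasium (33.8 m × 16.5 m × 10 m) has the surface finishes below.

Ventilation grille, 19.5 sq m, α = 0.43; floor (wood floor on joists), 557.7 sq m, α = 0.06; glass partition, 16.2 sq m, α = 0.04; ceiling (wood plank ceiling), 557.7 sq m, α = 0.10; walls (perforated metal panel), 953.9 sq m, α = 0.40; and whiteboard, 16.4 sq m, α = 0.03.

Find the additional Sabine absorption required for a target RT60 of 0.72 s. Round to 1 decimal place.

766.8 sabins

Summing Sᵢαᵢ: 8.385 + 33.462 + 0.648 + 55.770 + 381.560 + 0.492 → A₁ = 480.317 sabins.
For T = 0.72 s, need A₂ = 0.161·V/T = 0.161·5577/0.72 = 1247.079 sabins.
ΔA = A₂ − A₁ = 1247.079 − 480.317 = 766.8 sabins.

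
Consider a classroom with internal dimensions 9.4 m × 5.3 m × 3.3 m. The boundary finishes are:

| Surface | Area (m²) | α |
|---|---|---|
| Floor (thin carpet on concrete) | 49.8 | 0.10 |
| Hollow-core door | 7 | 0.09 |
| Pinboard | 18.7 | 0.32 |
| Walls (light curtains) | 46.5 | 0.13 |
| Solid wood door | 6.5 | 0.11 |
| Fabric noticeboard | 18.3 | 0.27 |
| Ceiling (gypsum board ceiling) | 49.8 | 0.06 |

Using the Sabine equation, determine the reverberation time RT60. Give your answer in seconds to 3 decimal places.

A = Σ Sᵢαᵢ = 49.8·0.10 + 7·0.09 + 18.7·0.32 + 46.5·0.13 + 6.5·0.11 + 18.3·0.27 + 49.8·0.06 = 26.283 sabins.
Volume V = 9.4 × 5.3 × 3.3 = 164.406 m³.
T = 0.161 V/A = 0.161·164.406/26.283 = 1.007 s.

1.007 seconds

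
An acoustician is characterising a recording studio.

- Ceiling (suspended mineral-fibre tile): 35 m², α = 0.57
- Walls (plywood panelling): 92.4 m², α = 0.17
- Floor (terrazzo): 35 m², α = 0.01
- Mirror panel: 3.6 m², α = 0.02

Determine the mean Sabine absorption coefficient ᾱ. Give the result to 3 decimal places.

S = Σ Sᵢ = 35 + 92.4 + 35 + 3.6 = 166.0 m².
A = 35×0.57 + 92.4×0.17 + 35×0.01 + 3.6×0.02 = 36.080 sabins.
ᾱ = A/S = 0.217.

0.217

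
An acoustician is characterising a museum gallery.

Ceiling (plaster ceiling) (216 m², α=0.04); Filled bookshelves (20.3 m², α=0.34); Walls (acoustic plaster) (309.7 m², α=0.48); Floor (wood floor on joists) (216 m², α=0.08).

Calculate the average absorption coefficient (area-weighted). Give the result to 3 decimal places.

Total surface area S = 762.0 m².
A = 216×0.04 + 20.3×0.34 + 309.7×0.48 + 216×0.08 = 181.478 sabins.
ᾱ = A/S = 0.238.

0.238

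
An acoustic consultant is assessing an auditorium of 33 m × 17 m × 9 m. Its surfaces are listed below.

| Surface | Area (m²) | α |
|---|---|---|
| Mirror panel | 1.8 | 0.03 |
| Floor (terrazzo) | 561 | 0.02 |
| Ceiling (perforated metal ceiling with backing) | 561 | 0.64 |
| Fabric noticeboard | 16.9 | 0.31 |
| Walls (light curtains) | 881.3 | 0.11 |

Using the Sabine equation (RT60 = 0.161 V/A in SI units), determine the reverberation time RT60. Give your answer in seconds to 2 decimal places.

Equivalent absorption area: A = 1.8×0.03 + 561×0.02 + 561×0.64 + 16.9×0.31 + 881.3×0.11 = 472.496 m².
V = 33·17·9 = 5049 m³.
Sabine: RT60 = 0.161 × 5049 / 472.496 = 1.72 s.

1.72 sec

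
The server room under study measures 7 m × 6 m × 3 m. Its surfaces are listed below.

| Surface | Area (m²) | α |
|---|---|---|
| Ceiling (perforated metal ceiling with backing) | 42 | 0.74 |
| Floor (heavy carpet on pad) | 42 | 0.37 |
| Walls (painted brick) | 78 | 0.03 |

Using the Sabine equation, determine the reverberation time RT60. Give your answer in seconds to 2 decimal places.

0.41 s

A = Σ Sᵢαᵢ = 42×0.74 + 42×0.37 + 78×0.03 = 48.960 sabins.
V = 7·6·3 = 126 m³.
T = 0.161 V/A = 0.161·126/48.960 = 0.41 s.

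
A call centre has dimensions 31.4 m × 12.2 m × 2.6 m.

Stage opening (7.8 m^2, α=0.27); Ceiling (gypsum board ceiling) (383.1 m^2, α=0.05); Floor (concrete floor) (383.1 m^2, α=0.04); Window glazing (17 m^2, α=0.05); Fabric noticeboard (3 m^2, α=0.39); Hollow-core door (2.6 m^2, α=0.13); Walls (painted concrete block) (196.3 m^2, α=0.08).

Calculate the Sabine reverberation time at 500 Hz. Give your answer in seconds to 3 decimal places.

Summing Sᵢαᵢ: 2.106 + 19.155 + 15.324 + 0.850 + 1.170 + 0.338 + 15.704 → A = 54.647 sabins.
Volume V = 31.4 × 12.2 × 2.6 = 996.008 m³.
RT60 = 0.161 · V / A = 0.161 × 996.008 / 54.647 = 2.934 s.

2.934 seconds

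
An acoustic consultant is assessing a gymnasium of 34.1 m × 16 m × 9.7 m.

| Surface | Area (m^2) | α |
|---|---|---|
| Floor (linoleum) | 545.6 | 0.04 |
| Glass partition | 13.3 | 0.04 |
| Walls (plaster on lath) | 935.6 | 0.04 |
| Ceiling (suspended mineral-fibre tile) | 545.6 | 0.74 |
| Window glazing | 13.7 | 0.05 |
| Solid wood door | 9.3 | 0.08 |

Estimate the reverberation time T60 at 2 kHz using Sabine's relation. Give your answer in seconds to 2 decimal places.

1.83 s

Summing Sᵢαᵢ: 21.824 + 0.532 + 37.424 + 403.744 + 0.685 + 0.744 → A = 464.953 sabins.
V = 34.1·16·9.7 = 5292.32 m³.
RT60 = 0.161 · V / A = 0.161 × 5292.32 / 464.953 = 1.83 s.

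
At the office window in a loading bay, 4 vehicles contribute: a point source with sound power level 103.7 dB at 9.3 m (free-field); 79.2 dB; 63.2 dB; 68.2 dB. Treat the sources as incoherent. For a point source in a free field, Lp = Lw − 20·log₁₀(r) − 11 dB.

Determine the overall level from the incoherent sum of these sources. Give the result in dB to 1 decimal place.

Source at 9.3 m: Lp = 103.7 − 20·log₁₀(9.3) − 11 = 73.3 dB.
Converting to relative power and adding: 10^(73.3/10) + 10^(79.2/10) + 10^(63.2/10) + 10^(68.2/10) = 1.133e+08.
Back to dB: 10·log₁₀ Σ = 80.5 dB.

80.5 dB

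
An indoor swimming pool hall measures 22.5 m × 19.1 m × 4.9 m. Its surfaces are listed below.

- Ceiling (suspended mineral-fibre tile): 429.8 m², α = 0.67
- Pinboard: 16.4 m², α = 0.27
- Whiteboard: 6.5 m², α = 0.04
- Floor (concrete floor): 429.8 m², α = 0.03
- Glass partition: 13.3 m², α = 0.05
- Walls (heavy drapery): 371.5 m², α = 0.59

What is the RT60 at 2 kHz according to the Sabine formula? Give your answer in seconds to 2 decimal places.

0.65 sec

Equivalent absorption area: A = 429.8·0.67 + 16.4·0.27 + 6.5·0.04 + 429.8·0.03 + 13.3·0.05 + 371.5·0.59 = 525.398 m².
Volume V = 22.5 × 19.1 × 4.9 = 2105.775 m³.
Sabine: RT60 = 0.161 × 2105.775 / 525.398 = 0.65 s.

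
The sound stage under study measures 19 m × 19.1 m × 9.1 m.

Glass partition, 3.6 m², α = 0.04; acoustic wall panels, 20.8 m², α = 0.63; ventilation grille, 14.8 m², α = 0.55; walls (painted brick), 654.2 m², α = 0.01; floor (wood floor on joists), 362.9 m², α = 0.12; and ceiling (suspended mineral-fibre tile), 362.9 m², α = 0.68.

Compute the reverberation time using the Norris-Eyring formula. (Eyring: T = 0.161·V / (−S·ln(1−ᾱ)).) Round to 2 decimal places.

S = Σ Sᵢ = 1419.2 m².
Σ(Sᵢαᵢ) = 3.6×0.04 + 20.8×0.63 + 14.8×0.55 + 654.2×0.01 + 362.9×0.12 + 362.9×0.68 = 318.250.
Mean coefficient ᾱ = A/S = 0.2242.
−S·ln(1−ᾱ) = −1419.2 × ln(1 − 0.2242) = 360.279.
V = 19 × 19.1 × 9.1 = 3302.39 m³.
T = 0.161·V/[−S·ln(1−ᾱ)] = 0.161·3302.39/360.279 = 1.48 s.

1.48 sec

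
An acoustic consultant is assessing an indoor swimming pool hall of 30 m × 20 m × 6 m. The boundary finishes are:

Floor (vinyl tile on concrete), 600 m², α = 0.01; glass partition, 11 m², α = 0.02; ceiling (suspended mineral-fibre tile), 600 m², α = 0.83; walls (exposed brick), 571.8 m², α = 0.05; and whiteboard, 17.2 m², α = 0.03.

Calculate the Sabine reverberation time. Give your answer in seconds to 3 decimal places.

Summing Sᵢαᵢ: 6.000 + 0.220 + 498.000 + 28.590 + 0.516 → A = 533.326 sabins.
V = 30·20·6 = 3600 m³.
Sabine: RT60 = 0.161 × 3600 / 533.326 = 1.087 s.

1.087 s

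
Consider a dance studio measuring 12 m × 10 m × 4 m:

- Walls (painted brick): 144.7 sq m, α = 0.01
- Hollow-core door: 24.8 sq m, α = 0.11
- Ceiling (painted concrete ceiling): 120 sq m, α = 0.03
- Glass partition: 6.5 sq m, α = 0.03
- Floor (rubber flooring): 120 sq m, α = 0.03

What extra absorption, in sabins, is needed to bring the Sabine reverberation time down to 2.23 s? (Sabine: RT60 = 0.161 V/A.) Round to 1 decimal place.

23.1 sabins

A₁ = Σ Sᵢαᵢ = 144.7×0.01 + 24.8×0.11 + 120×0.03 + 6.5×0.03 + 120×0.03 = 11.570 sabins.
V = 480 m³. Required absorption A₂ = 0.161 × 480 / 2.23 = 34.655 sabins.
Shortfall: 34.655 − 11.570 = 23.1 sabins.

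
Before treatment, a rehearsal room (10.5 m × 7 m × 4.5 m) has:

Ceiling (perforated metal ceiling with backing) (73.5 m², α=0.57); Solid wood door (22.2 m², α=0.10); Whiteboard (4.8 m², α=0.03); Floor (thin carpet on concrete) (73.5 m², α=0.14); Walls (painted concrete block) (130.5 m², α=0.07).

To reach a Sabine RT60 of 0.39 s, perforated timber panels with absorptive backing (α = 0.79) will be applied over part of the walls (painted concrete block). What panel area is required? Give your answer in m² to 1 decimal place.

A₁ = Σ Sᵢαᵢ = 73.5·0.57 + 22.2·0.10 + 4.8·0.03 + 73.5·0.14 + 130.5·0.07 = 63.684 sabins.
V = 330.75 m³. Target absorption A₂ = 0.161 × 330.75 / 0.39 = 136.540 sabins.
ΔA needed = 136.540 − 63.684 = 72.856 sabins.
Each m² of panel replacing the walls (painted concrete block) adds (0.79 − 0.07) = 0.72 sabins.
Panel area = 72.856 / 0.72 = 101.2 m².

101.2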